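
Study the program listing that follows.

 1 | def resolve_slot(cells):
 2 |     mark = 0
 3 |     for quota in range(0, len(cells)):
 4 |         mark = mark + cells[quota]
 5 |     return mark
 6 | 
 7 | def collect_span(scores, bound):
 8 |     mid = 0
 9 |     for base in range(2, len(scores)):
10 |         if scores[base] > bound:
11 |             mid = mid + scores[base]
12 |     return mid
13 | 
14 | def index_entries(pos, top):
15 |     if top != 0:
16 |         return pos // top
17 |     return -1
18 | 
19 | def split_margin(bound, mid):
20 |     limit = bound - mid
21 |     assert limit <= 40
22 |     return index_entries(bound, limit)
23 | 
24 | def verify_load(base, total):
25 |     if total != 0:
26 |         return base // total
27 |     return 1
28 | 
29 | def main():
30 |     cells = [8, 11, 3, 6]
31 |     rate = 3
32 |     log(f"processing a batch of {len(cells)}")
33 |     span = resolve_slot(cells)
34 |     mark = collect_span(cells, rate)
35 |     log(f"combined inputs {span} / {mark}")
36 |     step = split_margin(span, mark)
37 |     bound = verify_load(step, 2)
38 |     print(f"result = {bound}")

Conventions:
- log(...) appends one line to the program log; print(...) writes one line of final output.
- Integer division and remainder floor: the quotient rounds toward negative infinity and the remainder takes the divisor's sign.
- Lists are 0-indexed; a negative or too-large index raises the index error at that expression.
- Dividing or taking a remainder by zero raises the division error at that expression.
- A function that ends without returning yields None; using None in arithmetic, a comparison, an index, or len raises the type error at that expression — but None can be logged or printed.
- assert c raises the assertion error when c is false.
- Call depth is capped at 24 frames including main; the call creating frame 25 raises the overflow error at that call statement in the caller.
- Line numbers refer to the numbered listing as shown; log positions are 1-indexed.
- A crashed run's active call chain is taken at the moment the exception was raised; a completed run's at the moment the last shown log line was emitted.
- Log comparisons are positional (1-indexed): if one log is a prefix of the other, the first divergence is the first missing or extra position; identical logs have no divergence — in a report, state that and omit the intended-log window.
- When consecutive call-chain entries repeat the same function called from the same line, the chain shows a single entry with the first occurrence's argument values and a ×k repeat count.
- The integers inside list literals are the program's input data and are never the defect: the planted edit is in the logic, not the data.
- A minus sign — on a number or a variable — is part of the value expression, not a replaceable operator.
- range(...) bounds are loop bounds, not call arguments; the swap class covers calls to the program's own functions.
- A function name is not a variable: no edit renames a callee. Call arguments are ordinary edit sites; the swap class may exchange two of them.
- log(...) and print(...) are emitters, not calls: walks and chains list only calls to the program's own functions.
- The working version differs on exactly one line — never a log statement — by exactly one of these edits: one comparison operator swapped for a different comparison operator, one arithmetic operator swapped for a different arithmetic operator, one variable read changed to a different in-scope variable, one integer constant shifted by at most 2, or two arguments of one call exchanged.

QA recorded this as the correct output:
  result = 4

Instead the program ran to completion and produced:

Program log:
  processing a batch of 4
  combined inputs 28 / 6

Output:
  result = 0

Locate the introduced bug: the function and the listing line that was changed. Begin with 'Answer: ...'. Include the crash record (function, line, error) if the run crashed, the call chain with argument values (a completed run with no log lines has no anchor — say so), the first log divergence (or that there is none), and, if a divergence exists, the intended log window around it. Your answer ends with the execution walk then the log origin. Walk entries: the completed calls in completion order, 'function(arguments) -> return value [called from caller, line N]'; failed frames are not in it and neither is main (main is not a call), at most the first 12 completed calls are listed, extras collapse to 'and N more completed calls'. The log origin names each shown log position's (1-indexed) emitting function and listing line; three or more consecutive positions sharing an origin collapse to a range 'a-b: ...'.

Answer: the defect is in collect_span at line 9.
The tell: At log position 2 the runs split — shown 'combined inputs 28 / 6', but the working version logs 'combined inputs 28 / 25'.
Call chain: main.
First divergence: position 2; shown 'combined inputs 28 / 6' vs intended 'combined inputs 28 / 25'.
Intended log window:
  1: processing a batch of 4
  2: combined inputs 28 / 25
Execution walk:
  resolve_slot([8, 11, 3, 6]) -> 28  [called from main, line 33]
  collect_span([8, 11, 3, 6], 3) -> 6  [called from main, line 34]
  index_entries(28, 22) -> 1  [called from split_margin, line 22]
  split_margin(28, 6) -> 1  [called from main, line 36]
  verify_load(1, 2) -> 0  [called from main, line 37]
Log origins:
  1 — main, line 32
  2 — main, line 35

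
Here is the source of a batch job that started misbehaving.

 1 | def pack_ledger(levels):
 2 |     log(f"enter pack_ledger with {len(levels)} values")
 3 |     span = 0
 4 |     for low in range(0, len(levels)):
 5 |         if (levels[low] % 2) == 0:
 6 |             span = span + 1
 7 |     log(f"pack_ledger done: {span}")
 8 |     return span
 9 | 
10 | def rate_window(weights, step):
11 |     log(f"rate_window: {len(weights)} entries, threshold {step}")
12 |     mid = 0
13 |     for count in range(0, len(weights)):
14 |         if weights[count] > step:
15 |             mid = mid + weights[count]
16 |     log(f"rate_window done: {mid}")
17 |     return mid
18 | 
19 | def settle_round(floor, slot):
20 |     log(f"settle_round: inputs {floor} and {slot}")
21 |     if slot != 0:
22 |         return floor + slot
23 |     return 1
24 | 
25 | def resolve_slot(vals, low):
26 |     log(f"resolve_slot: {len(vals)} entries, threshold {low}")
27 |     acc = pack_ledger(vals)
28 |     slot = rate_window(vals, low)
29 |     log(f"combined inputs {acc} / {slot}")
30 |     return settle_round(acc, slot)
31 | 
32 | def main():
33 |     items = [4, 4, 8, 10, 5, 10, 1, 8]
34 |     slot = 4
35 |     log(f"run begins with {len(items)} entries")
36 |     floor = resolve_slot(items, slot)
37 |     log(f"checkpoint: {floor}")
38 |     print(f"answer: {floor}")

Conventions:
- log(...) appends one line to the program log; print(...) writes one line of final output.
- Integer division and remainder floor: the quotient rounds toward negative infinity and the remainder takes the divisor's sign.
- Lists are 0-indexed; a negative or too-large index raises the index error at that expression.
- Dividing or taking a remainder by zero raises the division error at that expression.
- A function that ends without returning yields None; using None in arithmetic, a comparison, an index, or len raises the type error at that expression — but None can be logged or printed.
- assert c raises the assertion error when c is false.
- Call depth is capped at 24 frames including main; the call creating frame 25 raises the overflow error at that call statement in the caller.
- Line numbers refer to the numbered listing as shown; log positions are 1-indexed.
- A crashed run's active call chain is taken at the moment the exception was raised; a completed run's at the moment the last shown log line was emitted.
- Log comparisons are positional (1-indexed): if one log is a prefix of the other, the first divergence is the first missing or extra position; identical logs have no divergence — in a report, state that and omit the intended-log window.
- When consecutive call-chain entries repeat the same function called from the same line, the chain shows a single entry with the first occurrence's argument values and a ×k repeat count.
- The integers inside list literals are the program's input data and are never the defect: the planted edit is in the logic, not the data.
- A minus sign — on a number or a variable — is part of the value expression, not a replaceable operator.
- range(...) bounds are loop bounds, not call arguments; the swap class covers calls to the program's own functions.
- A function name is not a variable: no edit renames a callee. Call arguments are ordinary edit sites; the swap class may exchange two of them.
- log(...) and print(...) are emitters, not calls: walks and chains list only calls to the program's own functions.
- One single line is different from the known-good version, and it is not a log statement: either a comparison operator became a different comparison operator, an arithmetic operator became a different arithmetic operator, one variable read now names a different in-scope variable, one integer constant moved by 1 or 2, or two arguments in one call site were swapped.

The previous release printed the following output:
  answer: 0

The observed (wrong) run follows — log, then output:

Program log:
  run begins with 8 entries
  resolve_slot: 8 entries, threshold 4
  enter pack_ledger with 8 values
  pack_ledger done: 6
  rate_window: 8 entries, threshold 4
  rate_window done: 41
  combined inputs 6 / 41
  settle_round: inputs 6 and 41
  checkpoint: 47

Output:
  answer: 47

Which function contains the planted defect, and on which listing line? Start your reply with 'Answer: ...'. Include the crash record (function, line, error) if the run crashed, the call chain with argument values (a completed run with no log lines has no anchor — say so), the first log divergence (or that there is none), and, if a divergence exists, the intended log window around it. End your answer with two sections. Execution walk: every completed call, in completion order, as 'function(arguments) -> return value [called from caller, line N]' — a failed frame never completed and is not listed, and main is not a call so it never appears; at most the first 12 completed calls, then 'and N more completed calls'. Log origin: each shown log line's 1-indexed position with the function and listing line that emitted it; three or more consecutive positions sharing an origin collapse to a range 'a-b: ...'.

Answer: the defect is in settle_round at line 22.
The tell: The log first diverges at position 9: the faulty run prints 'checkpoint: 47' where the working version prints 'checkpoint: 0'.
Call chain: main.
First divergence: position 9 — the shown line 'checkpoint: 47' should read 'checkpoint: 0'.
Intended log window:
  7: combined inputs 6 / 41
  8: settle_round: inputs 6 and 41
  9: checkpoint: 0
Execution walk:
  pack_ledger([4, 4, 8, 10, 5, 10, 1, 8]) -> 6  [called from resolve_slot, line 27]
  rate_window([4, 4, 8, 10, 5, 10, 1, 8], 4) -> 41  [called from resolve_slot, line 28]
  settle_round(6, 41) -> 47  [called from resolve_slot, line 30]
  resolve_slot([4, 4, 8, 10, 5, 10, 1, 8], 4) -> 47  [called from main, line 36]
Log origin:
  1: emitted by main (line 35)
  2: emitted by resolve_slot (line 26)
  3: emitted by pack_ledger (line 2)
  4: emitted by pack_ledger (line 7)
  5: emitted by rate_window (line 11)
  6: emitted by rate_window (line 16)
  7: emitted by resolve_slot (line 29)
  8: emitted by settle_round (line 20)
  9: emitted by main (line 37)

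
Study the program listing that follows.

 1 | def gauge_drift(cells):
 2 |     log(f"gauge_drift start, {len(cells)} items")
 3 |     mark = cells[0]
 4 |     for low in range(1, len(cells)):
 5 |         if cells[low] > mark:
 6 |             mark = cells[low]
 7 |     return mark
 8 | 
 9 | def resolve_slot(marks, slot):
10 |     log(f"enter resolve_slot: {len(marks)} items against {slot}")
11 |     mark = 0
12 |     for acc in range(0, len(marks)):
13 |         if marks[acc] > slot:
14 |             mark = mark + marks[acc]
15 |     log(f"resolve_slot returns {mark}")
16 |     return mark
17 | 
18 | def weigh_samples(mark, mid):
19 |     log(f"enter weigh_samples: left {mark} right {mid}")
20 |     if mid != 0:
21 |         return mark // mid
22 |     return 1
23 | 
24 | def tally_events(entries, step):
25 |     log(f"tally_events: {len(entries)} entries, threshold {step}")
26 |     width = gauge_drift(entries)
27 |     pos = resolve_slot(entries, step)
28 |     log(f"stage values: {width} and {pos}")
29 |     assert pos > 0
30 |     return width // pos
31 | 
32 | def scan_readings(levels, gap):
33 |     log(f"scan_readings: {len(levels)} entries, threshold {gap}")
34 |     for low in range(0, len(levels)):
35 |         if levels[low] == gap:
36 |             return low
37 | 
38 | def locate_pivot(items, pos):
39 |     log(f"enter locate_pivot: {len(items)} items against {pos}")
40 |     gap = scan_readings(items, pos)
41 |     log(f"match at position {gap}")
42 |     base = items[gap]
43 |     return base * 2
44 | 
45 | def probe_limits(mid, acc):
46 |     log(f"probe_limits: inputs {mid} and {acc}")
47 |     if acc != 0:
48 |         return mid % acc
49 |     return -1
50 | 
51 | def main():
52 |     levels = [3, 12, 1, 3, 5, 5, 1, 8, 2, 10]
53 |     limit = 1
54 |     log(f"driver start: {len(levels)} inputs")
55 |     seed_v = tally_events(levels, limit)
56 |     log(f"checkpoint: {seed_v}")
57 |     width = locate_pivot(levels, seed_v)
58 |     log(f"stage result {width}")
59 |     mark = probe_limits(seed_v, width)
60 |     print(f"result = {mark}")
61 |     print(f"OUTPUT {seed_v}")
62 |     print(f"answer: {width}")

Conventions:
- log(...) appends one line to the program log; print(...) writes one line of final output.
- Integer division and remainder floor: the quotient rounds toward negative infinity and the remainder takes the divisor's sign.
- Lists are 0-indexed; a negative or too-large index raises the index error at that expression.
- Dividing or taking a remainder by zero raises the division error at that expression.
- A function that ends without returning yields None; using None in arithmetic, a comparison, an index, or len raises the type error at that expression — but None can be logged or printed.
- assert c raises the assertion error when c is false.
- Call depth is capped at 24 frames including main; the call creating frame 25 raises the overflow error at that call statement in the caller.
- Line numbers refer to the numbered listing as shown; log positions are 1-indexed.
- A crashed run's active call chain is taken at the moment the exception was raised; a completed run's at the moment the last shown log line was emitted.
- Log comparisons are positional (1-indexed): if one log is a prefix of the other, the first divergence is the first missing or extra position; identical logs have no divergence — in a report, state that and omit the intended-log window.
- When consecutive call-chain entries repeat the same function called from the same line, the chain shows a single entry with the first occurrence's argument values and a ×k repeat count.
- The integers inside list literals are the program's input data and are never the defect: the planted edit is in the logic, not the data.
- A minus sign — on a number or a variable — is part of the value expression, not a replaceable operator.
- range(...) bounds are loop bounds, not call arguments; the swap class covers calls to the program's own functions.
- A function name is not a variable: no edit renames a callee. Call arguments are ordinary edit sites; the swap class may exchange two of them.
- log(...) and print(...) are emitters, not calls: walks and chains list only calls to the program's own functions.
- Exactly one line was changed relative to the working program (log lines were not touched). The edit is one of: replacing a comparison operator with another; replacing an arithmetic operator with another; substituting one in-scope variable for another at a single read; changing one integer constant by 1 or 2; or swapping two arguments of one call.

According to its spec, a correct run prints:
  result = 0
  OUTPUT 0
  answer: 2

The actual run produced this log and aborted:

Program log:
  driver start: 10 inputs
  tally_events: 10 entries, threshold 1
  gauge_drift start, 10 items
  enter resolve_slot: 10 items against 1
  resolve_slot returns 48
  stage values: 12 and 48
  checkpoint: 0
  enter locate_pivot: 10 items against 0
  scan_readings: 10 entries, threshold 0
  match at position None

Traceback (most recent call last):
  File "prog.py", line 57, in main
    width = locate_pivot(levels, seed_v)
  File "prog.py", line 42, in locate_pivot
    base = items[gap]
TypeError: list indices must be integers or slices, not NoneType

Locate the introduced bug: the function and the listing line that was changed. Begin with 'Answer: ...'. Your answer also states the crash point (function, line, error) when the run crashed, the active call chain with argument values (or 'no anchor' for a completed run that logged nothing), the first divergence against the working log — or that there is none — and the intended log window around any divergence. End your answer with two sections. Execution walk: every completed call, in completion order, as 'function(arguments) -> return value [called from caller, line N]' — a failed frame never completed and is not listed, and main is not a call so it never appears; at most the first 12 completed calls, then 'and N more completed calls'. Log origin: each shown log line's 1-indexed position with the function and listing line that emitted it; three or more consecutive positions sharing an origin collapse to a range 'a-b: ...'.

Answer: the defect is in main at line 57.
The tell: Everything matches until log position 8, which reads 'enter locate_pivot: 10 items against 0' in place of 'enter locate_pivot: 10 items against 1'.
Crash: locate_pivot, line 42, TypeError.
Call chain: main -> locate_pivot([3, 12, 1, 3, 5, 5, 1, 8, 2, 10], 0) (called at line 57).
First divergence: position 8 — shown 'enter locate_pivot: 10 items against 0', intended 'enter locate_pivot: 10 items against 1'.
Intended log window:
  6: stage values: 12 and 48
  7: checkpoint: 0
  8: enter locate_pivot: 10 items against 1
  9: scan_readings: 10 entries, threshold 1
Execution walk:
  gauge_drift([3, 12, 1, 3, 5, 5, 1, 8, 2, 10]) -> 12  [called from tally_events, line 26]
  resolve_slot([3, 12, 1, 3, 5, 5, 1, 8, 2, 10], 1) -> 48  [called from tally_events, line 27]
  tally_events([3, 12, 1, 3, 5, 5, 1, 8, 2, 10], 1) -> 0  [called from main, line 55]
  scan_readings([3, 12, 1, 3, 5, 5, 1, 8, 2, 10], 0) -> None  [called from locate_pivot, line 40]
Origin of each log line:
  1: from main, line 54
  2: from tally_events, line 25
  3: from gauge_drift, line 2
  4: from resolve_slot, line 10
  5: from resolve_slot, line 15
  6: from tally_events, line 28
  7: from main, line 56
  8: from locate_pivot, line 39
  9: from scan_readings, line 33
  10: from locate_pivot, line 41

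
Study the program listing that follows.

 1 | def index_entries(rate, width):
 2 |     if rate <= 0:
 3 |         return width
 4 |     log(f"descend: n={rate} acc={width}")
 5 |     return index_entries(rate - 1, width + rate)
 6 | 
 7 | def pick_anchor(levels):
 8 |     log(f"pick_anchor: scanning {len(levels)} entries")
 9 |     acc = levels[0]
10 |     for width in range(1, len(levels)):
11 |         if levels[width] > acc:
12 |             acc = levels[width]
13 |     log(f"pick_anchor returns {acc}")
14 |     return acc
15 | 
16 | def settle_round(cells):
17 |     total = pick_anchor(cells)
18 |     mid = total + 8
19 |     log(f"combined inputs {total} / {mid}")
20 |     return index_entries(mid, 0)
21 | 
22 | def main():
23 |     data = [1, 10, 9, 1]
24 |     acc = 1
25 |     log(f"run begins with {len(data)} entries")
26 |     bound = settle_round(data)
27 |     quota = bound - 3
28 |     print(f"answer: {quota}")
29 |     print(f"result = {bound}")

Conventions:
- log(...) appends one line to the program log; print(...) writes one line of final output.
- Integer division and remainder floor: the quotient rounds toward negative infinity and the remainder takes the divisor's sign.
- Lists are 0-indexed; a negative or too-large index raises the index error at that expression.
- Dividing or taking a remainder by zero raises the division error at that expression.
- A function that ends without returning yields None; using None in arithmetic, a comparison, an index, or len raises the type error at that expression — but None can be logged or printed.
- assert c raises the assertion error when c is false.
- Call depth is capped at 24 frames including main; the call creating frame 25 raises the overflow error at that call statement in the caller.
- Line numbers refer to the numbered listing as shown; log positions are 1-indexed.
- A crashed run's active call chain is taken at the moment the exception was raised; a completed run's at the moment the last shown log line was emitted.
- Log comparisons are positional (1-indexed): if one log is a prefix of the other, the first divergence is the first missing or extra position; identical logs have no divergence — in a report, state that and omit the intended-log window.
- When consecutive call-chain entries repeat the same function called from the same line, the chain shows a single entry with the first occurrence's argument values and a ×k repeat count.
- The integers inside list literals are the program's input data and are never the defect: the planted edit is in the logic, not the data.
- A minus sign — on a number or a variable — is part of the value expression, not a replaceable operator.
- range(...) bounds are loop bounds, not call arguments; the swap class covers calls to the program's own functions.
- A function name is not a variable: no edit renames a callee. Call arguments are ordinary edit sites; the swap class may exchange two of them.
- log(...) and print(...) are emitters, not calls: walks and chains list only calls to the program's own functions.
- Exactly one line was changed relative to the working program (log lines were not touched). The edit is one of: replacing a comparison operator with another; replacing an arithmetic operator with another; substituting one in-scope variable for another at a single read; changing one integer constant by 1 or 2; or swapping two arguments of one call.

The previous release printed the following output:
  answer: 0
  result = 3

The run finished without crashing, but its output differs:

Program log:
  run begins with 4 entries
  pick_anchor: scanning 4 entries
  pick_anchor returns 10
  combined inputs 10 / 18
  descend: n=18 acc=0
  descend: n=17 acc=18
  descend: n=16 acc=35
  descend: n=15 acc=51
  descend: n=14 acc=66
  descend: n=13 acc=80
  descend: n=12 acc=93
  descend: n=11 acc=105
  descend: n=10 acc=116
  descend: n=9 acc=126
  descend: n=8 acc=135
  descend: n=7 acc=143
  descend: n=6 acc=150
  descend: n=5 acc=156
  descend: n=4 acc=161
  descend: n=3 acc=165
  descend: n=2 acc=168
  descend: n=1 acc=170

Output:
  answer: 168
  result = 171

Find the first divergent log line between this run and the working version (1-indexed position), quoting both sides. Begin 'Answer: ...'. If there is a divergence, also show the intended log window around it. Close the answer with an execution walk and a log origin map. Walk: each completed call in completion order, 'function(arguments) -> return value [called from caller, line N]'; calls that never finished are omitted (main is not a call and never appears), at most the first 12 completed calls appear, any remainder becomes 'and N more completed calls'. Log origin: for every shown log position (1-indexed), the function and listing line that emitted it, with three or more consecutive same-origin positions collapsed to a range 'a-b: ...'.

Answer: position 4; shown 'combined inputs 10 / 18' vs intended 'combined inputs 10 / 2'.
Intended log window:
  2: pick_anchor: scanning 4 entries
  3: pick_anchor returns 10
  4: combined inputs 10 / 2
  5: descend: n=2 acc=0
Execution walk:
  pick_anchor([1, 10, 9, 1]) -> 10  [called from settle_round, line 17]
  index_entries(0, 171) -> 171  [called from index_entries, line 5]
  index_entries(1, 170) -> 171  [called from index_entries, line 5]
  index_entries(2, 168) -> 171  [called from index_entries, line 5]
  index_entries(3, 165) -> 171  [called from index_entries, line 5]
  index_entries(4, 161) -> 171  [called from index_entries, line 5]
  index_entries(5, 156) -> 171  [called from index_entries, line 5]
  index_entries(6, 150) -> 171  [called from index_entries, line 5]
  index_entries(7, 143) -> 171  [called from index_entries, line 5]
  index_entries(8, 135) -> 171  [called from index_entries, line 5]
  index_entries(9, 126) -> 171  [called from index_entries, line 5]
  index_entries(10, 116) -> 171  [called from index_entries, line 5]
  ... and 9 more completed calls
Log line origins:
  1: from main, line 25
  2: from pick_anchor, line 8
  3: from pick_anchor, line 13
  4: from settle_round, line 19
  5-22: from index_entries, line 4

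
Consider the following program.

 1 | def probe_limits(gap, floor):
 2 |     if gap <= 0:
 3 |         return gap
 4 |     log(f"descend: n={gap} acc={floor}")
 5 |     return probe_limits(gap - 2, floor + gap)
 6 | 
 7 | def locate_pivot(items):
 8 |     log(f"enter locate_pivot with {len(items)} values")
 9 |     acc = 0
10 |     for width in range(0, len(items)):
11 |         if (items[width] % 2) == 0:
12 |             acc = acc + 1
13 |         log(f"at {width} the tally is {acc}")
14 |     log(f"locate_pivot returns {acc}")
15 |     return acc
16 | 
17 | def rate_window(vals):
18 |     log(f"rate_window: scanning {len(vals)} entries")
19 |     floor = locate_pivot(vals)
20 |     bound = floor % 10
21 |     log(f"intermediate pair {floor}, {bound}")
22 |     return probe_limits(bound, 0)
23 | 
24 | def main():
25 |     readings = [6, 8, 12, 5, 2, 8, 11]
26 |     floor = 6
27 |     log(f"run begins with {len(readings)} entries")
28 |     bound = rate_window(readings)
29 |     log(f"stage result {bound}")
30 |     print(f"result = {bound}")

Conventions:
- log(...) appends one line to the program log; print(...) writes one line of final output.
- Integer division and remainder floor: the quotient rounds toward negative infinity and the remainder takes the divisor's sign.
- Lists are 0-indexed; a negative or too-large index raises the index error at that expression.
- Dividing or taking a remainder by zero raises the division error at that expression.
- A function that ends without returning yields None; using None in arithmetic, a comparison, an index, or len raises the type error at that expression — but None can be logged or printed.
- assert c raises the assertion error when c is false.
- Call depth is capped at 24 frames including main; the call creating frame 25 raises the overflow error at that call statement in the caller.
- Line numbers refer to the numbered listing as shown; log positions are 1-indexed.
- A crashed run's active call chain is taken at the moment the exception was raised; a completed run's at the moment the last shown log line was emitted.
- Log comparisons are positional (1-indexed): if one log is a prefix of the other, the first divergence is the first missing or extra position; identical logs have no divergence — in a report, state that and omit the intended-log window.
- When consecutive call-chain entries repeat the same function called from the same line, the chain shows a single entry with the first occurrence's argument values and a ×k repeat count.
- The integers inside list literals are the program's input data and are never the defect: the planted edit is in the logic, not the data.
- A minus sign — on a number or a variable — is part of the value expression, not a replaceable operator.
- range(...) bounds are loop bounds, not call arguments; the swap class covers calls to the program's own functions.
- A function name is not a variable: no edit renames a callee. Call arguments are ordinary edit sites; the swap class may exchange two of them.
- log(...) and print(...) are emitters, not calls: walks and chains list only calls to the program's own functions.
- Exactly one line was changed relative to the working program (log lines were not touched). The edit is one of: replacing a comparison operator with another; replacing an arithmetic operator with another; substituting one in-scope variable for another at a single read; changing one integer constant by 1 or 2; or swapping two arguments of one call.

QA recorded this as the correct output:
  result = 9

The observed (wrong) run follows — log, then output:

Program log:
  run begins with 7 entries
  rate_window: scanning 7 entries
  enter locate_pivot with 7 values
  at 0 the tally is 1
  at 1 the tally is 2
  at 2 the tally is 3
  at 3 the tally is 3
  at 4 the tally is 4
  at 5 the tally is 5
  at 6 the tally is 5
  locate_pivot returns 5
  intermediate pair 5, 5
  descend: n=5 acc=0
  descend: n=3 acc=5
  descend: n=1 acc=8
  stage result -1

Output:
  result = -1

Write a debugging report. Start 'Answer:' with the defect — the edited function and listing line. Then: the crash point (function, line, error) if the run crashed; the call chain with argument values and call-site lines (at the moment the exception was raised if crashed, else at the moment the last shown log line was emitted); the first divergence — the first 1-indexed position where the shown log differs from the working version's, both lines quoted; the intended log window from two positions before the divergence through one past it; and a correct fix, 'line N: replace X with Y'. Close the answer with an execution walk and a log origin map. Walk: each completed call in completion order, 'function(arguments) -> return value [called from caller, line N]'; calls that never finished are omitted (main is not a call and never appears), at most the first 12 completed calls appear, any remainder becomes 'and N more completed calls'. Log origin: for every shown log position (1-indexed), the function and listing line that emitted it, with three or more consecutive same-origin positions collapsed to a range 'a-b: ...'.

Answer: the defect is in probe_limits at line 3.
Key fact: Everything matches until log position 16, which reads 'stage result -1' in place of 'stage result 9'.
Call chain: main.
First divergence: position 16 — the shown line 'stage result -1' should read 'stage result 9'.
Intended log window:
  14: descend: n=3 acc=5
  15: descend: n=1 acc=8
  16: stage result 9
Execution walk:
  locate_pivot([6, 8, 12, 5, 2, 8, 11]) -> 5  [called from rate_window, line 19]
  probe_limits(-1, 9) -> -1  [called from probe_limits, line 5]
  probe_limits(1, 8) -> -1  [called from probe_limits, line 5]
  probe_limits(3, 5) -> -1  [called from probe_limits, line 5]
  probe_limits(5, 0) -> -1  [called from rate_window, line 22]
  rate_window([6, 8, 12, 5, 2, 8, 11]) -> -1  [called from main, line 28]
Log line origins:
  1: emitted by main (line 27)
  2: emitted by rate_window (line 18)
  3: emitted by locate_pivot (line 8)
  4-10: emitted by locate_pivot (line 13)
  11: emitted by locate_pivot (line 14)
  12: emitted by rate_window (line 21)
  13-15: emitted by probe_limits (line 4)
  16: emitted by main (line 29)
A correct fix: line 3: replace `gap` with `floor`.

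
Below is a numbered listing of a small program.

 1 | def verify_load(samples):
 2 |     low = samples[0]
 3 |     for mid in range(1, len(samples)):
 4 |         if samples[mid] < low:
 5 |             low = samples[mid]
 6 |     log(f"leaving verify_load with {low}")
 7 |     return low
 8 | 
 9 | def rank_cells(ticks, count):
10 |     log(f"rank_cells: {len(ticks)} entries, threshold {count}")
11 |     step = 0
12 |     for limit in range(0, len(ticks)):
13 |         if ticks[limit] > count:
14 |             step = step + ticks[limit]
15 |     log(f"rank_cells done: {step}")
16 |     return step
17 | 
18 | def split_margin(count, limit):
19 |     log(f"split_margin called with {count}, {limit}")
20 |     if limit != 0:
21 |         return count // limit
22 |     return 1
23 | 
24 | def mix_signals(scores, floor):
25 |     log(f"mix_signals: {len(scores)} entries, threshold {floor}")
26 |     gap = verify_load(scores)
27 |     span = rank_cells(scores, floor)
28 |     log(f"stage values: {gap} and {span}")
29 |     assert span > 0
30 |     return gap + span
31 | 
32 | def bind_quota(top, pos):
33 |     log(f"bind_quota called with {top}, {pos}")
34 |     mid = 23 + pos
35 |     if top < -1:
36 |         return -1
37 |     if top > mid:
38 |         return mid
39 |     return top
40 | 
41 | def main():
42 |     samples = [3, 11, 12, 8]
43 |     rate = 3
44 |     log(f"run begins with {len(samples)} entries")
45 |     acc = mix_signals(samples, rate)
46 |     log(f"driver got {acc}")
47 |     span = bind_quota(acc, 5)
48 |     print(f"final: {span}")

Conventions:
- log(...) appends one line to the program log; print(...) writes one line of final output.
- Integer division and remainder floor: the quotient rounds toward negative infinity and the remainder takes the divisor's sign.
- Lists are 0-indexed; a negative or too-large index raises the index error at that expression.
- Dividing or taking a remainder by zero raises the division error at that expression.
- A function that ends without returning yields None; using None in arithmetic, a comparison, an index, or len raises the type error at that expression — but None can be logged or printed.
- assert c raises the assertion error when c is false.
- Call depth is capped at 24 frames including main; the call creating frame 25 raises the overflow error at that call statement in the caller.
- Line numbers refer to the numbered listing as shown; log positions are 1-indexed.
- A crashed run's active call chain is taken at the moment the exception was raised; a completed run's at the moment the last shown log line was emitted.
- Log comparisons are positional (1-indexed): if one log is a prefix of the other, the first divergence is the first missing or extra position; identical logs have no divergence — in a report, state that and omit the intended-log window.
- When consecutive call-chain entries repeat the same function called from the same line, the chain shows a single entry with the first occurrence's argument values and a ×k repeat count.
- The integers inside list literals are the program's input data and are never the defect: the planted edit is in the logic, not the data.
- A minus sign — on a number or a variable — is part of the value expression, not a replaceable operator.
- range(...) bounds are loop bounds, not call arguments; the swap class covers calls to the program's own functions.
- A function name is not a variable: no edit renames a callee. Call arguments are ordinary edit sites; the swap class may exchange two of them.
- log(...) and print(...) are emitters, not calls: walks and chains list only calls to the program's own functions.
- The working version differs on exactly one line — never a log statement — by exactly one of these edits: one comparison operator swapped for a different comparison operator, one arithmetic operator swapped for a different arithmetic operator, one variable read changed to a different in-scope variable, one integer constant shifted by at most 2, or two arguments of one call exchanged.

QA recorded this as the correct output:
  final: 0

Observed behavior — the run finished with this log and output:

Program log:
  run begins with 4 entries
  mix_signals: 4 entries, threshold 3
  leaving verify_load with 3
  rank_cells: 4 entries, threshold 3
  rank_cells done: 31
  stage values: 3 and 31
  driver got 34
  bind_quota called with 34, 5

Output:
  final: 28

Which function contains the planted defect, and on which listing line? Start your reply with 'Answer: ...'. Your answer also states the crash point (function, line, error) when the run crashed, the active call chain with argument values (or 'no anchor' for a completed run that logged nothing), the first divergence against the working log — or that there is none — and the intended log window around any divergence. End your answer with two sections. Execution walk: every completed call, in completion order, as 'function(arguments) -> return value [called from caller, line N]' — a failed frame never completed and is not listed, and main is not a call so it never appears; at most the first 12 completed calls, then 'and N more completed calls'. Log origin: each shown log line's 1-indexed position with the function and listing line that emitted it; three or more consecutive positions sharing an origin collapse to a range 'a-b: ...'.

Answer: the defect is in mix_signals at line 30.
The tell: Position 7 is the first bad log line: 'driver got 34' should read 'driver got 0'.
Call chain: main -> bind_quota(34, 5) (called at line 47).
First divergence: at position 7 the run shows 'driver got 34' where the working version logs 'driver got 0'.
Intended log window:
  5: rank_cells done: 31
  6: stage values: 3 and 31
  7: driver got 0
  8: bind_quota called with 0, 5
Execution walk:
  verify_load([3, 11, 12, 8]) -> 3  [called from mix_signals, line 26]
  rank_cells([3, 11, 12, 8], 3) -> 31  [called from mix_signals, line 27]
  mix_signals([3, 11, 12, 8], 3) -> 34  [called from main, line 45]
  bind_quota(34, 5) -> 28  [called from main, line 47]
Log origins:
  1 — main, line 44
  2 — mix_signals, line 25
  3 — verify_load, line 6
  4 — rank_cells, line 10
  5 — rank_cells, line 15
  6 — mix_signals, line 28
  7 — main, line 46
  8 — bind_quota, line 33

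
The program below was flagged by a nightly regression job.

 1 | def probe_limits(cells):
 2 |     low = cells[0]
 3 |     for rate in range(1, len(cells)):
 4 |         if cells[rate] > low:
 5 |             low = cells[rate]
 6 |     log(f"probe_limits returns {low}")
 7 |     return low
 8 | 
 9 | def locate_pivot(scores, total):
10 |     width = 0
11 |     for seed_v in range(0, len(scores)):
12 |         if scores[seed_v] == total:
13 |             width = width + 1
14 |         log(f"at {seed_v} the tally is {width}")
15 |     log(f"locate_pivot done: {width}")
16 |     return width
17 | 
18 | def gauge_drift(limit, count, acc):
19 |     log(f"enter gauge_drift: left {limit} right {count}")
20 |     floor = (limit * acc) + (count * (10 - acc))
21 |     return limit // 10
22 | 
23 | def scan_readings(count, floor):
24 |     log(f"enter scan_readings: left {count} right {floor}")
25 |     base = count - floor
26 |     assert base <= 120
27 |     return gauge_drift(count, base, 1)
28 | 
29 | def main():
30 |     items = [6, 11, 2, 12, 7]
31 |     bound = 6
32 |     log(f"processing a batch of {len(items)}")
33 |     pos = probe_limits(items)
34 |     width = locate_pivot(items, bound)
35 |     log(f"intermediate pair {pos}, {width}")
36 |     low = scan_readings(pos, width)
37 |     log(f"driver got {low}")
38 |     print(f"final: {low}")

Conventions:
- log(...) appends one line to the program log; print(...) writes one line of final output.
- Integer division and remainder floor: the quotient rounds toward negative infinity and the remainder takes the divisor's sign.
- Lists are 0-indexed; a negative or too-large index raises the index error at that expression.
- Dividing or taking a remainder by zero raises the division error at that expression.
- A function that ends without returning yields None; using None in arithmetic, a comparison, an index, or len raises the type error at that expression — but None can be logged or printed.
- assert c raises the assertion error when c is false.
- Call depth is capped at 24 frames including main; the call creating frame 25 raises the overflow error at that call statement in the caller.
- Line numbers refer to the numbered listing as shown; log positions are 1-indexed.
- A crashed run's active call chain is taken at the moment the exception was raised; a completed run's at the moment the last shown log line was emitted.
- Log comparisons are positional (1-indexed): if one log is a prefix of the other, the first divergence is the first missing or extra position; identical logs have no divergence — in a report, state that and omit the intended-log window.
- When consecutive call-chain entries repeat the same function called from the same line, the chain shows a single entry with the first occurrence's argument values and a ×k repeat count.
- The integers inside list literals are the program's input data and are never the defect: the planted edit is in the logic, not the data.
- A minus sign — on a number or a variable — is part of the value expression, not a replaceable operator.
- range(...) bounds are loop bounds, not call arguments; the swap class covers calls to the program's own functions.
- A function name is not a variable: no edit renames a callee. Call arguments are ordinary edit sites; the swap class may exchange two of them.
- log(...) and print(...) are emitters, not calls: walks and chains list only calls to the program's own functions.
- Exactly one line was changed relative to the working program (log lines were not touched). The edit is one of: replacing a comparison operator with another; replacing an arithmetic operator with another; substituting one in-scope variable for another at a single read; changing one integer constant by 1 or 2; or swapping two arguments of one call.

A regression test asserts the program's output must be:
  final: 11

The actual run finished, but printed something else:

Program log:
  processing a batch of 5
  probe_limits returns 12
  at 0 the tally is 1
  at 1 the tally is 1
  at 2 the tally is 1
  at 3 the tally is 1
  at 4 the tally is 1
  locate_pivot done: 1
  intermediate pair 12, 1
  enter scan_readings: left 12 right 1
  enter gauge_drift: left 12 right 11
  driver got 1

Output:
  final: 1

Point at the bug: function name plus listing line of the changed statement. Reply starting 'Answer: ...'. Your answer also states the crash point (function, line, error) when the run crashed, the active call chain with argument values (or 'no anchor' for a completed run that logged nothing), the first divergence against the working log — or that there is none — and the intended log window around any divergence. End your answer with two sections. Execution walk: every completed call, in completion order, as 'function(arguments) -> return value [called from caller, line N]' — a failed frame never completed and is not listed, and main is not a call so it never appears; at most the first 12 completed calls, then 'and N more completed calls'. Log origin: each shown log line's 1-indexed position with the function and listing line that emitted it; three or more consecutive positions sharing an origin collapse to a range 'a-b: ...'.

Answer: the defect is in gauge_drift at line 21.
Core observation: Log line 12 is where behavior first shows: 'driver got 1' appears instead of 'driver got 11'.
Call chain: main.
First divergence: position 12; shown 'driver got 1' vs intended 'driver got 11'.
Intended log window:
  10: enter scan_readings: left 12 right 1
  11: enter gauge_drift: left 12 right 11
  12: driver got 11
Execution walk:
  probe_limits([6, 11, 2, 12, 7]) -> 12  [called from main, line 33]
  locate_pivot([6, 11, 2, 12, 7], 6) -> 1  [called from main, line 34]
  gauge_drift(12, 11, 1) -> 1  [called from scan_readings, line 27]
  scan_readings(12, 1) -> 1  [called from main, line 36]
Log origin:
  1 — main, line 32
  2 — probe_limits, line 6
  3-7 — locate_pivot, line 14
  8 — locate_pivot, line 15
  9 — main, line 35
  10 — scan_readings, line 24
  11 — gauge_drift, line 19
  12 — main, line 37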